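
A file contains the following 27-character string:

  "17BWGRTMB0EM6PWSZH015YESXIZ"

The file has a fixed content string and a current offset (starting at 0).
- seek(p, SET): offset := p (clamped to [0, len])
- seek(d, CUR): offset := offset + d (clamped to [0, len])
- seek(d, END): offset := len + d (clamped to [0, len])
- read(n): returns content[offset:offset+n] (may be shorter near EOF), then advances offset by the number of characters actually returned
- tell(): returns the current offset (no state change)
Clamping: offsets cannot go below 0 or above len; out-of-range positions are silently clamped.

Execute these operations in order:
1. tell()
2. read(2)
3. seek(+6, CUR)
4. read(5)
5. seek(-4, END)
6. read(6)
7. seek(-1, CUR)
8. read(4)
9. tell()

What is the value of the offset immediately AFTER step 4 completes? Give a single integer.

After 1 (tell()): offset=0
After 2 (read(2)): returned '17', offset=2
After 3 (seek(+6, CUR)): offset=8
After 4 (read(5)): returned 'B0EM6', offset=13

Answer: 13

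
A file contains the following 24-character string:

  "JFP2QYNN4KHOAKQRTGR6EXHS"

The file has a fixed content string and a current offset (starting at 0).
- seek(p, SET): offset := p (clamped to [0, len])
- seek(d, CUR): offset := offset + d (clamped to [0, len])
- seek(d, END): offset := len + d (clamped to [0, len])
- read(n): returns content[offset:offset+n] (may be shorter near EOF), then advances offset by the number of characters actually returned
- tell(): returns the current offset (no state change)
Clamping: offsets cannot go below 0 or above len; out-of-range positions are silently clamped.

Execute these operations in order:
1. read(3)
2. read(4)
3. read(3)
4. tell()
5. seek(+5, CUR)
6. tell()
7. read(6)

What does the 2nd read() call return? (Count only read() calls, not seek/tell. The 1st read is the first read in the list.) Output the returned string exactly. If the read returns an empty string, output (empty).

After 1 (read(3)): returned 'JFP', offset=3
After 2 (read(4)): returned '2QYN', offset=7
After 3 (read(3)): returned 'N4K', offset=10
After 4 (tell()): offset=10
After 5 (seek(+5, CUR)): offset=15
After 6 (tell()): offset=15
After 7 (read(6)): returned 'RTGR6E', offset=21

Answer: 2QYN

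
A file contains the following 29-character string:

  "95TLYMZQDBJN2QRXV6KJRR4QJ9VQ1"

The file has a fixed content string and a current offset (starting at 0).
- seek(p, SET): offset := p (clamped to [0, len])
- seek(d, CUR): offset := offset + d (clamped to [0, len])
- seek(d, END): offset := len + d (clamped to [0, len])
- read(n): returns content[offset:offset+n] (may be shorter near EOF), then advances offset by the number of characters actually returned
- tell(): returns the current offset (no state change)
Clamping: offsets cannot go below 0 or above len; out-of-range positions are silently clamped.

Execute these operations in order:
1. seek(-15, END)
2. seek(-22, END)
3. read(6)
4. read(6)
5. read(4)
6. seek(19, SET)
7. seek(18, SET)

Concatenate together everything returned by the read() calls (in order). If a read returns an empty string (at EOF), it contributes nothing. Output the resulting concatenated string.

After 1 (seek(-15, END)): offset=14
After 2 (seek(-22, END)): offset=7
After 3 (read(6)): returned 'QDBJN2', offset=13
After 4 (read(6)): returned 'QRXV6K', offset=19
After 5 (read(4)): returned 'JRR4', offset=23
After 6 (seek(19, SET)): offset=19
After 7 (seek(18, SET)): offset=18

Answer: QDBJN2QRXV6KJRR4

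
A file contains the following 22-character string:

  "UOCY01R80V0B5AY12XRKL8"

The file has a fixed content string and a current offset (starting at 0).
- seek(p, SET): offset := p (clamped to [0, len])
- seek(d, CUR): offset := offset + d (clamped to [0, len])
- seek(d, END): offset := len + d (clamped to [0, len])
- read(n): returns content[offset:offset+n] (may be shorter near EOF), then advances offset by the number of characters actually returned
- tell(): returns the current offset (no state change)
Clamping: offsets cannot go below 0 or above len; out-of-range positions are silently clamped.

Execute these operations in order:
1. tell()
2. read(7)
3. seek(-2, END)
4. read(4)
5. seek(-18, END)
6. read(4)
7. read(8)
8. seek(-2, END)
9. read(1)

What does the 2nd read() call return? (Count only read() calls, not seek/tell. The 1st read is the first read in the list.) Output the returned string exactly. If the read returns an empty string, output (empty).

Answer: L8

Derivation:
After 1 (tell()): offset=0
After 2 (read(7)): returned 'UOCY01R', offset=7
After 3 (seek(-2, END)): offset=20
After 4 (read(4)): returned 'L8', offset=22
After 5 (seek(-18, END)): offset=4
After 6 (read(4)): returned '01R8', offset=8
After 7 (read(8)): returned '0V0B5AY1', offset=16
After 8 (seek(-2, END)): offset=20
After 9 (read(1)): returned 'L', offset=21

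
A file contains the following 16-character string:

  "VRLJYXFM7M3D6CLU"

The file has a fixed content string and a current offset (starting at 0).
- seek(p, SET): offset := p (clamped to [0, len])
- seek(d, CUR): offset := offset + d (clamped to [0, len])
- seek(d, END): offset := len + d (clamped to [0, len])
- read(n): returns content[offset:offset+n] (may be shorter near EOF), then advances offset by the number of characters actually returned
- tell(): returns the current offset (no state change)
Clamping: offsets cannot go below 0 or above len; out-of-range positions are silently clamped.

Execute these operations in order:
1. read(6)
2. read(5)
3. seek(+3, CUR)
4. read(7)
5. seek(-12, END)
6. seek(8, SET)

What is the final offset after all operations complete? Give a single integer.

After 1 (read(6)): returned 'VRLJYX', offset=6
After 2 (read(5)): returned 'FM7M3', offset=11
After 3 (seek(+3, CUR)): offset=14
After 4 (read(7)): returned 'LU', offset=16
After 5 (seek(-12, END)): offset=4
After 6 (seek(8, SET)): offset=8

Answer: 8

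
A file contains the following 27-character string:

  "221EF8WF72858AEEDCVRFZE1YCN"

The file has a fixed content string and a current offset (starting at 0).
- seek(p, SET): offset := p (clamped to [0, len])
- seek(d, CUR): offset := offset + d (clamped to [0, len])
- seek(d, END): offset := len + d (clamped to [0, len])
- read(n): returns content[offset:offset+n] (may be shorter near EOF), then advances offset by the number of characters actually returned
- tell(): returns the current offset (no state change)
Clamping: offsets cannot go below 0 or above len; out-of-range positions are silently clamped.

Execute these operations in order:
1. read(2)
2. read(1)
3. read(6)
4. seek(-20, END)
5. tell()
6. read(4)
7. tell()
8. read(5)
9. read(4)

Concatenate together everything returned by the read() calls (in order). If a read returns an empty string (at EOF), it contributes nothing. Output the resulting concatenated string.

Answer: 221EF8WF7F72858AEEDCVR

Derivation:
After 1 (read(2)): returned '22', offset=2
After 2 (read(1)): returned '1', offset=3
After 3 (read(6)): returned 'EF8WF7', offset=9
After 4 (seek(-20, END)): offset=7
After 5 (tell()): offset=7
After 6 (read(4)): returned 'F728', offset=11
After 7 (tell()): offset=11
After 8 (read(5)): returned '58AEE', offset=16
After 9 (read(4)): returned 'DCVR', offset=20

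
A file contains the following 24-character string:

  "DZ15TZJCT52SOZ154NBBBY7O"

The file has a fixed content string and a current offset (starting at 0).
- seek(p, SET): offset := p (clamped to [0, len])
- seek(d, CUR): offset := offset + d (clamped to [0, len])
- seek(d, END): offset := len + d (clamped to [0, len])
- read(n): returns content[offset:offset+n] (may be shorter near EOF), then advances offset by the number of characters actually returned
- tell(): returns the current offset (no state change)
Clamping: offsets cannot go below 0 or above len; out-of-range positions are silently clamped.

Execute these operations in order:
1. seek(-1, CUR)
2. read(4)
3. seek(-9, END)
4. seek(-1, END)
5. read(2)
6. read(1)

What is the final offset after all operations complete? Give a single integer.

Answer: 24

Derivation:
After 1 (seek(-1, CUR)): offset=0
After 2 (read(4)): returned 'DZ15', offset=4
After 3 (seek(-9, END)): offset=15
After 4 (seek(-1, END)): offset=23
After 5 (read(2)): returned 'O', offset=24
After 6 (read(1)): returned '', offset=24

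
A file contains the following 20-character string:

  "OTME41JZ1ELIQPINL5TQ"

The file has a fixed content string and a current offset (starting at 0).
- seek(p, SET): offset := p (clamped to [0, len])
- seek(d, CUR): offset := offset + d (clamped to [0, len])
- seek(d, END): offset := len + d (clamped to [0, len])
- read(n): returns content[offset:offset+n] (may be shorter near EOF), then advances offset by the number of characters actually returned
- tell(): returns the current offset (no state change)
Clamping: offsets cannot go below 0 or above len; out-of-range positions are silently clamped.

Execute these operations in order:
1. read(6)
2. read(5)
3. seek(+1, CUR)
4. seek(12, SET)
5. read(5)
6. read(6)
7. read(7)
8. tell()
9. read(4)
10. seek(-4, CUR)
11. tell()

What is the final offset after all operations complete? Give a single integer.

Answer: 16

Derivation:
After 1 (read(6)): returned 'OTME41', offset=6
After 2 (read(5)): returned 'JZ1EL', offset=11
After 3 (seek(+1, CUR)): offset=12
After 4 (seek(12, SET)): offset=12
After 5 (read(5)): returned 'QPINL', offset=17
After 6 (read(6)): returned '5TQ', offset=20
After 7 (read(7)): returned '', offset=20
After 8 (tell()): offset=20
After 9 (read(4)): returned '', offset=20
After 10 (seek(-4, CUR)): offset=16
After 11 (tell()): offset=16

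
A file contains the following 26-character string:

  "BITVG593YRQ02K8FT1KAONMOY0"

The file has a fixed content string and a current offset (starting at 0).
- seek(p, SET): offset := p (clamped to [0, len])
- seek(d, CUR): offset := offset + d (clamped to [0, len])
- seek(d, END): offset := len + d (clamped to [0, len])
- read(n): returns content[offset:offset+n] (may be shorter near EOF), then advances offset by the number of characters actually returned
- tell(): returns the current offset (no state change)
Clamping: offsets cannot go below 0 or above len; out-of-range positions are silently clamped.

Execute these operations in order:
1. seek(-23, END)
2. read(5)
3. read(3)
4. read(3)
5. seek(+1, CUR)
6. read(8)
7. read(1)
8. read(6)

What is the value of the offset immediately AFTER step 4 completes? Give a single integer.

Answer: 14

Derivation:
After 1 (seek(-23, END)): offset=3
After 2 (read(5)): returned 'VG593', offset=8
After 3 (read(3)): returned 'YRQ', offset=11
After 4 (read(3)): returned '02K', offset=14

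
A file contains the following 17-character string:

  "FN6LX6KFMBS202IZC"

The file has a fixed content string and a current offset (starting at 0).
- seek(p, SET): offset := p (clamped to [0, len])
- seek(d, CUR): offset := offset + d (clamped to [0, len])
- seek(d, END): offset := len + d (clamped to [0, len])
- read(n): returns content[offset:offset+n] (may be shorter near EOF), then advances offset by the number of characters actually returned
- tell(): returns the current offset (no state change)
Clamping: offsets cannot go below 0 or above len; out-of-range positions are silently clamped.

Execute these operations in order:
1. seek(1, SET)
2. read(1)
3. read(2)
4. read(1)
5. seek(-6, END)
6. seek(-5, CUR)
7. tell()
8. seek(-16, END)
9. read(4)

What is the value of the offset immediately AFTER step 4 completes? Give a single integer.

Answer: 5

Derivation:
After 1 (seek(1, SET)): offset=1
After 2 (read(1)): returned 'N', offset=2
After 3 (read(2)): returned '6L', offset=4
After 4 (read(1)): returned 'X', offset=5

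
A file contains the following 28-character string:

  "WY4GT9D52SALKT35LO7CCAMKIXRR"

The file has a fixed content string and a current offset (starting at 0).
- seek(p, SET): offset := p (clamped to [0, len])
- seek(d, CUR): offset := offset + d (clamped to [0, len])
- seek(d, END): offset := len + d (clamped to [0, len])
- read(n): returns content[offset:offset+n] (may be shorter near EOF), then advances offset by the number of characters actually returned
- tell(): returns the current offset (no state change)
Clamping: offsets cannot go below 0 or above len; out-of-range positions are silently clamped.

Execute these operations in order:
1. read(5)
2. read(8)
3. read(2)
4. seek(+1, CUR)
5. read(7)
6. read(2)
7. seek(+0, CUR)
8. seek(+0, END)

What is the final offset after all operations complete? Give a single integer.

Answer: 28

Derivation:
After 1 (read(5)): returned 'WY4GT', offset=5
After 2 (read(8)): returned '9D52SALK', offset=13
After 3 (read(2)): returned 'T3', offset=15
After 4 (seek(+1, CUR)): offset=16
After 5 (read(7)): returned 'LO7CCAM', offset=23
After 6 (read(2)): returned 'KI', offset=25
After 7 (seek(+0, CUR)): offset=25
After 8 (seek(+0, END)): offset=28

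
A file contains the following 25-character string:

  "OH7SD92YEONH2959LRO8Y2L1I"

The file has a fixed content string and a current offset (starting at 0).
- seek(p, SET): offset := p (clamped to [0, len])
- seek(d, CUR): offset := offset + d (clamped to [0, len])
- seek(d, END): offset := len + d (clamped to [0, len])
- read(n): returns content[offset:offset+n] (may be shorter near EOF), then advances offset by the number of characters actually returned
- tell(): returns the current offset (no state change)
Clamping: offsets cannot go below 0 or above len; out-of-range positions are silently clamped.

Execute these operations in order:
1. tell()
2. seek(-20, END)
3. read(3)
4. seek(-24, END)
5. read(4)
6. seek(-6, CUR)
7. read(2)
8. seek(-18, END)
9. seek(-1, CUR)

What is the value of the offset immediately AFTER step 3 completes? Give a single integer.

After 1 (tell()): offset=0
After 2 (seek(-20, END)): offset=5
After 3 (read(3)): returned '92Y', offset=8

Answer: 8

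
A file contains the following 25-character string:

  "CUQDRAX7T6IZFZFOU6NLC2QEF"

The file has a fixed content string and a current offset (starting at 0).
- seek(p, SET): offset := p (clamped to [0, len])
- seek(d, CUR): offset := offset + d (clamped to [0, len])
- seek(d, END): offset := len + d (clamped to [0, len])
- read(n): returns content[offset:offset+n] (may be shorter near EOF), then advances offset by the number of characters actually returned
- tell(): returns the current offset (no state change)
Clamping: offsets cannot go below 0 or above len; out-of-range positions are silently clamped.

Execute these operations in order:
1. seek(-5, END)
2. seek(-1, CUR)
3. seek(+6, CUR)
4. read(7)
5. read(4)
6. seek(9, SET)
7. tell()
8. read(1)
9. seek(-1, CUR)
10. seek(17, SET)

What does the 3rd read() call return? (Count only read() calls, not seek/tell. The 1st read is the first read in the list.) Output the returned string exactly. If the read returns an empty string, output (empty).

After 1 (seek(-5, END)): offset=20
After 2 (seek(-1, CUR)): offset=19
After 3 (seek(+6, CUR)): offset=25
After 4 (read(7)): returned '', offset=25
After 5 (read(4)): returned '', offset=25
After 6 (seek(9, SET)): offset=9
After 7 (tell()): offset=9
After 8 (read(1)): returned '6', offset=10
After 9 (seek(-1, CUR)): offset=9
After 10 (seek(17, SET)): offset=17

Answer: 6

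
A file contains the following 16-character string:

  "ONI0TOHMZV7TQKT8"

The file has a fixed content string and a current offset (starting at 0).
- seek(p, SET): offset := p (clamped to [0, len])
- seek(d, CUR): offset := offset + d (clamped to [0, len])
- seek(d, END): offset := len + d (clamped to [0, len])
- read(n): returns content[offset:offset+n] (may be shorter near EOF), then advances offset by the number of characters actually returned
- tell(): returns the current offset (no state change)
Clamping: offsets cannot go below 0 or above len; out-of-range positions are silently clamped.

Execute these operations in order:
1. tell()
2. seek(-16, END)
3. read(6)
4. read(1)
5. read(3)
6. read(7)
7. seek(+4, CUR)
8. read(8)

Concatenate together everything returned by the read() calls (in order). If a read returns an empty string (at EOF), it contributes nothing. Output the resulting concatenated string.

After 1 (tell()): offset=0
After 2 (seek(-16, END)): offset=0
After 3 (read(6)): returned 'ONI0TO', offset=6
After 4 (read(1)): returned 'H', offset=7
After 5 (read(3)): returned 'MZV', offset=10
After 6 (read(7)): returned '7TQKT8', offset=16
After 7 (seek(+4, CUR)): offset=16
After 8 (read(8)): returned '', offset=16

Answer: ONI0TOHMZV7TQKT8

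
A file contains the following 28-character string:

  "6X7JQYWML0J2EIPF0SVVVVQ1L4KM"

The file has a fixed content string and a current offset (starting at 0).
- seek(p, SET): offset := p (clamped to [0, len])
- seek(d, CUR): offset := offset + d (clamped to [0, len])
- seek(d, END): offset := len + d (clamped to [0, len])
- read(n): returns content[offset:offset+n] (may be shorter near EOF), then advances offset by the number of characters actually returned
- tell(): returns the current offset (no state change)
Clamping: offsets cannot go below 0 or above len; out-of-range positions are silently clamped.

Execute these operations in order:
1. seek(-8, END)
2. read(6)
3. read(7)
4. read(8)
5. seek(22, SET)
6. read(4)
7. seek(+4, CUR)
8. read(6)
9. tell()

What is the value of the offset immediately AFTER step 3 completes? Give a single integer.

After 1 (seek(-8, END)): offset=20
After 2 (read(6)): returned 'VVQ1L4', offset=26
After 3 (read(7)): returned 'KM', offset=28

Answer: 28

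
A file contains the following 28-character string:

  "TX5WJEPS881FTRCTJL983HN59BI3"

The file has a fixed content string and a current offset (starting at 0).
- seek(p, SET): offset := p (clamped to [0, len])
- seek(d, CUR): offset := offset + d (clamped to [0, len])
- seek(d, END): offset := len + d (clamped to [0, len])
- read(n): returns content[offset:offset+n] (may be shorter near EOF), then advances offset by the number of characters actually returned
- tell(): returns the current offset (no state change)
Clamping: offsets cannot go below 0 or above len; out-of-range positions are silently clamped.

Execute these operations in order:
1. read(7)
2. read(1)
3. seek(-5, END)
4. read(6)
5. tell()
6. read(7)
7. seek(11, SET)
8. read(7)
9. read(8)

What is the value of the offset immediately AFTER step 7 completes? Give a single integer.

After 1 (read(7)): returned 'TX5WJEP', offset=7
After 2 (read(1)): returned 'S', offset=8
After 3 (seek(-5, END)): offset=23
After 4 (read(6)): returned '59BI3', offset=28
After 5 (tell()): offset=28
After 6 (read(7)): returned '', offset=28
After 7 (seek(11, SET)): offset=11

Answer: 11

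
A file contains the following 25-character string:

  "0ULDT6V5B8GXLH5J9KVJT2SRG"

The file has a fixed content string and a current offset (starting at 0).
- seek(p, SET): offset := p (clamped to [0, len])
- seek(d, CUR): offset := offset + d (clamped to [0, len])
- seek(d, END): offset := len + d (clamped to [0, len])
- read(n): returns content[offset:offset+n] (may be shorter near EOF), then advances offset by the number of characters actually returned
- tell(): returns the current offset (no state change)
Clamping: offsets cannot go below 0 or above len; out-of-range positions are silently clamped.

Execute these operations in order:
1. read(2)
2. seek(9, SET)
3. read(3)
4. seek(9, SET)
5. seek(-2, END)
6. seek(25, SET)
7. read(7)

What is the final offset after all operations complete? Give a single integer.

Answer: 25

Derivation:
After 1 (read(2)): returned '0U', offset=2
After 2 (seek(9, SET)): offset=9
After 3 (read(3)): returned '8GX', offset=12
After 4 (seek(9, SET)): offset=9
After 5 (seek(-2, END)): offset=23
After 6 (seek(25, SET)): offset=25
After 7 (read(7)): returned '', offset=25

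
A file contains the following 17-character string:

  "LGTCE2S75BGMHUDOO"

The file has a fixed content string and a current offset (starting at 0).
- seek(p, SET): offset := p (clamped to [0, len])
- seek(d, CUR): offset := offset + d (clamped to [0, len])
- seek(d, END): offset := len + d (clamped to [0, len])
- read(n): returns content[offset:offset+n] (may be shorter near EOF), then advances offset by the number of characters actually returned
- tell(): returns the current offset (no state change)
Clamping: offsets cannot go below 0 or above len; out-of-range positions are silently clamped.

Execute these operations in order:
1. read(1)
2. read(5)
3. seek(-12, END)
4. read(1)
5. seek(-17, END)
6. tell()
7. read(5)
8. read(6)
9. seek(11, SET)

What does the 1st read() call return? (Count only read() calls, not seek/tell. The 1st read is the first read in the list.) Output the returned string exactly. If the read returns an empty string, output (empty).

After 1 (read(1)): returned 'L', offset=1
After 2 (read(5)): returned 'GTCE2', offset=6
After 3 (seek(-12, END)): offset=5
After 4 (read(1)): returned '2', offset=6
After 5 (seek(-17, END)): offset=0
After 6 (tell()): offset=0
After 7 (read(5)): returned 'LGTCE', offset=5
After 8 (read(6)): returned '2S75BG', offset=11
After 9 (seek(11, SET)): offset=11

Answer: L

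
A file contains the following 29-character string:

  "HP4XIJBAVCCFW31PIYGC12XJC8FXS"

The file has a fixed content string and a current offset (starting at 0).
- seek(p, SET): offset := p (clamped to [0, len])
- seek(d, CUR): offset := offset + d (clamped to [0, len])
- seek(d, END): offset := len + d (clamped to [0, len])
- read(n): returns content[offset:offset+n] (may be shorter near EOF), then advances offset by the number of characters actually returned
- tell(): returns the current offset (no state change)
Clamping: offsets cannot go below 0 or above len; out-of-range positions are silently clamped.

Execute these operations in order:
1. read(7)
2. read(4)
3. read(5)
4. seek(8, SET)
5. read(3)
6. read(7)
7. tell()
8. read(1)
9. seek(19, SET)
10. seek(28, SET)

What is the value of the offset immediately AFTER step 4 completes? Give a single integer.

After 1 (read(7)): returned 'HP4XIJB', offset=7
After 2 (read(4)): returned 'AVCC', offset=11
After 3 (read(5)): returned 'FW31P', offset=16
After 4 (seek(8, SET)): offset=8

Answer: 8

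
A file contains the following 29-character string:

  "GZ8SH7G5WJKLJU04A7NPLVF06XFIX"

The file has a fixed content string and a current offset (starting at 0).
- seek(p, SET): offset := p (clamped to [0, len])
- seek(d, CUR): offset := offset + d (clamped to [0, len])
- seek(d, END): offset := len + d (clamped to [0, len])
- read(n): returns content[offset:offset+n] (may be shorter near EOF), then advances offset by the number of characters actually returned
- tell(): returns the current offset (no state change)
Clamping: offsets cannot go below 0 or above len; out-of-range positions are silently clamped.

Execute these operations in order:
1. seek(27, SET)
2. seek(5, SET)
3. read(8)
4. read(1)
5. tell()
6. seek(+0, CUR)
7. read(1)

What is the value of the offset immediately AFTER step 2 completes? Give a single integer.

After 1 (seek(27, SET)): offset=27
After 2 (seek(5, SET)): offset=5

Answer: 5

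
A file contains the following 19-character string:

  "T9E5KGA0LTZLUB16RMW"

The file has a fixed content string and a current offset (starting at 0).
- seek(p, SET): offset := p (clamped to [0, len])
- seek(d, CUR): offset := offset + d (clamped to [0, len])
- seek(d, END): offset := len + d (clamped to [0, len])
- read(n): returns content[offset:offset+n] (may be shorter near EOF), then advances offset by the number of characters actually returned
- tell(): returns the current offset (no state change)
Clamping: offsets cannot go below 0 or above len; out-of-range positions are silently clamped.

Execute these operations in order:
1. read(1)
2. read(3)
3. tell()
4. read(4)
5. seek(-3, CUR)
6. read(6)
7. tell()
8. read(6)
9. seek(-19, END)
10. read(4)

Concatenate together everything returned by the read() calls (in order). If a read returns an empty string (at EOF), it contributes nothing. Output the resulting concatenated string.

After 1 (read(1)): returned 'T', offset=1
After 2 (read(3)): returned '9E5', offset=4
After 3 (tell()): offset=4
After 4 (read(4)): returned 'KGA0', offset=8
After 5 (seek(-3, CUR)): offset=5
After 6 (read(6)): returned 'GA0LTZ', offset=11
After 7 (tell()): offset=11
After 8 (read(6)): returned 'LUB16R', offset=17
After 9 (seek(-19, END)): offset=0
After 10 (read(4)): returned 'T9E5', offset=4

Answer: T9E5KGA0GA0LTZLUB16RT9E5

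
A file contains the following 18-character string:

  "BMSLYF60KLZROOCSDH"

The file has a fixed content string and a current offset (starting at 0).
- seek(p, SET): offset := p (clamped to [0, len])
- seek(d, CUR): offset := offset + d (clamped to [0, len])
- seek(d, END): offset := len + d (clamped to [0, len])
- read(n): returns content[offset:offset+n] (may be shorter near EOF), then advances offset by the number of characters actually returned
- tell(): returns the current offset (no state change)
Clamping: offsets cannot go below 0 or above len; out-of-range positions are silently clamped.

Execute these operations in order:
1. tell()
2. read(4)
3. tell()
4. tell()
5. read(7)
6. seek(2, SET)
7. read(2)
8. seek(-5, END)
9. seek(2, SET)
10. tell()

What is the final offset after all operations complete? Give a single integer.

After 1 (tell()): offset=0
After 2 (read(4)): returned 'BMSL', offset=4
After 3 (tell()): offset=4
After 4 (tell()): offset=4
After 5 (read(7)): returned 'YF60KLZ', offset=11
After 6 (seek(2, SET)): offset=2
After 7 (read(2)): returned 'SL', offset=4
After 8 (seek(-5, END)): offset=13
After 9 (seek(2, SET)): offset=2
After 10 (tell()): offset=2

Answer: 2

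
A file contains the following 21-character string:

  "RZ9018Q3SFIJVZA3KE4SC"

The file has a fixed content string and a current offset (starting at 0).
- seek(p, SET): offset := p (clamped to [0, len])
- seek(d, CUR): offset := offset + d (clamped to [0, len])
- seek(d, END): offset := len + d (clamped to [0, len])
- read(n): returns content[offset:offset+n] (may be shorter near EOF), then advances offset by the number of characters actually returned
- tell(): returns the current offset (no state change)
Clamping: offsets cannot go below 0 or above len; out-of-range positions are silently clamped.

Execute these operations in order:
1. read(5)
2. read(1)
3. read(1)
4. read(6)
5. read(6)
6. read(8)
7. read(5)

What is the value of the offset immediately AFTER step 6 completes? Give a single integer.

Answer: 21

Derivation:
After 1 (read(5)): returned 'RZ901', offset=5
After 2 (read(1)): returned '8', offset=6
After 3 (read(1)): returned 'Q', offset=7
After 4 (read(6)): returned '3SFIJV', offset=13
After 5 (read(6)): returned 'ZA3KE4', offset=19
After 6 (read(8)): returned 'SC', offset=21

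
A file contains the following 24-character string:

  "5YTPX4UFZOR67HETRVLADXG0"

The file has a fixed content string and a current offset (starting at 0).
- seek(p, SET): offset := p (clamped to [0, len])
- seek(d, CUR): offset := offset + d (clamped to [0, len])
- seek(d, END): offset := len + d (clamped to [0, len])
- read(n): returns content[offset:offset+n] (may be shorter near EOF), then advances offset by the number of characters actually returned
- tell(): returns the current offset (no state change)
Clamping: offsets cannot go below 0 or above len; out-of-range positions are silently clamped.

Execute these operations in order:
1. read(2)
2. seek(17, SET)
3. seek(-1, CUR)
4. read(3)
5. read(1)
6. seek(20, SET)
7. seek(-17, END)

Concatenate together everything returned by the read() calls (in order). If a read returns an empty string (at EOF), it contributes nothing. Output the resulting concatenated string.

After 1 (read(2)): returned '5Y', offset=2
After 2 (seek(17, SET)): offset=17
After 3 (seek(-1, CUR)): offset=16
After 4 (read(3)): returned 'RVL', offset=19
After 5 (read(1)): returned 'A', offset=20
After 6 (seek(20, SET)): offset=20
After 7 (seek(-17, END)): offset=7

Answer: 5YRVLA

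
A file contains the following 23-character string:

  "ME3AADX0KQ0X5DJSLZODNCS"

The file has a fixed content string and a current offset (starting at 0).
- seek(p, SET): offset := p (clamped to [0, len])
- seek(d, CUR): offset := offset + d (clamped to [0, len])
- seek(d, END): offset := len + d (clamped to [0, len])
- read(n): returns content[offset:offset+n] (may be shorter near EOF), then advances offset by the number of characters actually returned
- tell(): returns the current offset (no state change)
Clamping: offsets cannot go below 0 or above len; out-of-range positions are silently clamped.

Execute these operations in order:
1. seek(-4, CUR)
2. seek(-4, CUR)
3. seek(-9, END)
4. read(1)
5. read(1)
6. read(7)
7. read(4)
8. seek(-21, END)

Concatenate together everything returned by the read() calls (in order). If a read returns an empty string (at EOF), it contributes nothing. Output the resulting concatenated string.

Answer: JSLZODNCS

Derivation:
After 1 (seek(-4, CUR)): offset=0
After 2 (seek(-4, CUR)): offset=0
After 3 (seek(-9, END)): offset=14
After 4 (read(1)): returned 'J', offset=15
After 5 (read(1)): returned 'S', offset=16
After 6 (read(7)): returned 'LZODNCS', offset=23
After 7 (read(4)): returned '', offset=23
After 8 (seek(-21, END)): offset=2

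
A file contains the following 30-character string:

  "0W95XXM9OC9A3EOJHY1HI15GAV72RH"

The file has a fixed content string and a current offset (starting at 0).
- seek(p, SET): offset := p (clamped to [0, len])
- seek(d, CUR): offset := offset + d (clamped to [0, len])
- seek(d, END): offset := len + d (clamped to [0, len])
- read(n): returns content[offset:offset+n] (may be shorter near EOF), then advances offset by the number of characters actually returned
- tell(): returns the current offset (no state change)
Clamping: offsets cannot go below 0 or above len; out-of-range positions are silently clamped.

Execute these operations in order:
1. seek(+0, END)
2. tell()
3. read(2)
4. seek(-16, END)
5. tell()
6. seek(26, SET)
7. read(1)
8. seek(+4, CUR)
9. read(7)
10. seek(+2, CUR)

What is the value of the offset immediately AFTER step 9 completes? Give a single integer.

After 1 (seek(+0, END)): offset=30
After 2 (tell()): offset=30
After 3 (read(2)): returned '', offset=30
After 4 (seek(-16, END)): offset=14
After 5 (tell()): offset=14
After 6 (seek(26, SET)): offset=26
After 7 (read(1)): returned '7', offset=27
After 8 (seek(+4, CUR)): offset=30
After 9 (read(7)): returned '', offset=30

Answer: 30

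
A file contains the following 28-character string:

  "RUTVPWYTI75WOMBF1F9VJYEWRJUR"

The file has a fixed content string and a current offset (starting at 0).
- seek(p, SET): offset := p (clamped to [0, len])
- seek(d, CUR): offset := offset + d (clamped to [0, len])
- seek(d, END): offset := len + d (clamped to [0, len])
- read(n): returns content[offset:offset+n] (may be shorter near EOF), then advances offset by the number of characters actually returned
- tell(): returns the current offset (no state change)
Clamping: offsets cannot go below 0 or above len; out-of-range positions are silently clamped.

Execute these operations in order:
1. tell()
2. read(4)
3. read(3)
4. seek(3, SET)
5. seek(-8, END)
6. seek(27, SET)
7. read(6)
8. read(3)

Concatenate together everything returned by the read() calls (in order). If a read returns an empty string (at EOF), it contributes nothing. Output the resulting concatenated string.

Answer: RUTVPWYR

Derivation:
After 1 (tell()): offset=0
After 2 (read(4)): returned 'RUTV', offset=4
After 3 (read(3)): returned 'PWY', offset=7
After 4 (seek(3, SET)): offset=3
After 5 (seek(-8, END)): offset=20
After 6 (seek(27, SET)): offset=27
After 7 (read(6)): returned 'R', offset=28
After 8 (read(3)): returned '', offset=28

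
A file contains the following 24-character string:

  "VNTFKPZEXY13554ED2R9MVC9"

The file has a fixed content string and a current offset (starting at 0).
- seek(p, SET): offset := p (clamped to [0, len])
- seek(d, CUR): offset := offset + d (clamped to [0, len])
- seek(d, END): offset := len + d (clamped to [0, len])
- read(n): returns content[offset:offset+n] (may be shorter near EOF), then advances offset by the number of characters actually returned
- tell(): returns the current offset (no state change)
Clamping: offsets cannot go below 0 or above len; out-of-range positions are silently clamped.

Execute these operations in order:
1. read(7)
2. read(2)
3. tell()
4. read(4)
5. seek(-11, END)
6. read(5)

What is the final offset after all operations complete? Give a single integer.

Answer: 18

Derivation:
After 1 (read(7)): returned 'VNTFKPZ', offset=7
After 2 (read(2)): returned 'EX', offset=9
After 3 (tell()): offset=9
After 4 (read(4)): returned 'Y135', offset=13
After 5 (seek(-11, END)): offset=13
After 6 (read(5)): returned '54ED2', offset=18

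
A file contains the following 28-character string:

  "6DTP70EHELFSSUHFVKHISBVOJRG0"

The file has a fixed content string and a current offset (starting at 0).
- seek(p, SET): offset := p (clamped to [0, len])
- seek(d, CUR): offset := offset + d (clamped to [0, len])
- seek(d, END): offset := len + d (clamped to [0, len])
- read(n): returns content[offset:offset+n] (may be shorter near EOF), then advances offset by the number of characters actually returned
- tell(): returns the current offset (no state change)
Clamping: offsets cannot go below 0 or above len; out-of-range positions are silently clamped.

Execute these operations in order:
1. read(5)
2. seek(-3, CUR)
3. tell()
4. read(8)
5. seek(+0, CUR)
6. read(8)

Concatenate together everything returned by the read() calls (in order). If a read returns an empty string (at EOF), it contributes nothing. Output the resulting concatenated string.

After 1 (read(5)): returned '6DTP7', offset=5
After 2 (seek(-3, CUR)): offset=2
After 3 (tell()): offset=2
After 4 (read(8)): returned 'TP70EHEL', offset=10
After 5 (seek(+0, CUR)): offset=10
After 6 (read(8)): returned 'FSSUHFVK', offset=18

Answer: 6DTP7TP70EHELFSSUHFVK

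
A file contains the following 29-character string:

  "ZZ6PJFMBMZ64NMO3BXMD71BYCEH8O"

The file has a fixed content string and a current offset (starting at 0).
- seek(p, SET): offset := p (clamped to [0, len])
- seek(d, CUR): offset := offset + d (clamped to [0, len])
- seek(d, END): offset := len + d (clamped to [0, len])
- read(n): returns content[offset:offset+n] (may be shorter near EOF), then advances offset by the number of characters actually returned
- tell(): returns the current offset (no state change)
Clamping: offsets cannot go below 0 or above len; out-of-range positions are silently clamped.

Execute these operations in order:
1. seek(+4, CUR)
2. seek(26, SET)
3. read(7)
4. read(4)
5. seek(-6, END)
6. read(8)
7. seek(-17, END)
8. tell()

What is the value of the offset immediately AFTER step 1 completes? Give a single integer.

Answer: 4

Derivation:
After 1 (seek(+4, CUR)): offset=4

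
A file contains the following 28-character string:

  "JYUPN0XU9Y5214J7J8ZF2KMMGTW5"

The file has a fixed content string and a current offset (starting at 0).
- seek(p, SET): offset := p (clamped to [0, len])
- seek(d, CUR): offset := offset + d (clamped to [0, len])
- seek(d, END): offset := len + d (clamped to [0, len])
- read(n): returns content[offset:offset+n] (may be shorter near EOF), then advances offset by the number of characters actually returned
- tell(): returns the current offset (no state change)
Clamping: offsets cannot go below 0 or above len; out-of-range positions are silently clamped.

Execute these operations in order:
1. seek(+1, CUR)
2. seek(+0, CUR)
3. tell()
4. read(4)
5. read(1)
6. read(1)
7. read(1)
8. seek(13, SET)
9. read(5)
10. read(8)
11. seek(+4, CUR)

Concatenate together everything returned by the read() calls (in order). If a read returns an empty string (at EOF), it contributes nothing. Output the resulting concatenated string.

After 1 (seek(+1, CUR)): offset=1
After 2 (seek(+0, CUR)): offset=1
After 3 (tell()): offset=1
After 4 (read(4)): returned 'YUPN', offset=5
After 5 (read(1)): returned '0', offset=6
After 6 (read(1)): returned 'X', offset=7
After 7 (read(1)): returned 'U', offset=8
After 8 (seek(13, SET)): offset=13
After 9 (read(5)): returned '4J7J8', offset=18
After 10 (read(8)): returned 'ZF2KMMGT', offset=26
After 11 (seek(+4, CUR)): offset=28

Answer: YUPN0XU4J7J8ZF2KMMGT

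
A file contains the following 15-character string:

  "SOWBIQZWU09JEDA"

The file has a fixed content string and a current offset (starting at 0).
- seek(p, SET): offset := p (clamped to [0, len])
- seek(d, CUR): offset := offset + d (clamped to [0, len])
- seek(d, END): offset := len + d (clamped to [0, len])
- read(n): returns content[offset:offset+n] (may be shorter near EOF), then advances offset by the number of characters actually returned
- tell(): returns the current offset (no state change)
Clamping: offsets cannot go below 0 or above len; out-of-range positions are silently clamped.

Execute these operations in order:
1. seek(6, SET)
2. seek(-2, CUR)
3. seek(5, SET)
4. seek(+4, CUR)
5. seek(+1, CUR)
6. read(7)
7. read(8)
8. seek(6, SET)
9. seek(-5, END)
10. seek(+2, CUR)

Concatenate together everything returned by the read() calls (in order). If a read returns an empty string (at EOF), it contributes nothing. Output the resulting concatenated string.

Answer: 9JEDA

Derivation:
After 1 (seek(6, SET)): offset=6
After 2 (seek(-2, CUR)): offset=4
After 3 (seek(5, SET)): offset=5
After 4 (seek(+4, CUR)): offset=9
After 5 (seek(+1, CUR)): offset=10
After 6 (read(7)): returned '9JEDA', offset=15
After 7 (read(8)): returned '', offset=15
After 8 (seek(6, SET)): offset=6
After 9 (seek(-5, END)): offset=10
After 10 (seek(+2, CUR)): offset=12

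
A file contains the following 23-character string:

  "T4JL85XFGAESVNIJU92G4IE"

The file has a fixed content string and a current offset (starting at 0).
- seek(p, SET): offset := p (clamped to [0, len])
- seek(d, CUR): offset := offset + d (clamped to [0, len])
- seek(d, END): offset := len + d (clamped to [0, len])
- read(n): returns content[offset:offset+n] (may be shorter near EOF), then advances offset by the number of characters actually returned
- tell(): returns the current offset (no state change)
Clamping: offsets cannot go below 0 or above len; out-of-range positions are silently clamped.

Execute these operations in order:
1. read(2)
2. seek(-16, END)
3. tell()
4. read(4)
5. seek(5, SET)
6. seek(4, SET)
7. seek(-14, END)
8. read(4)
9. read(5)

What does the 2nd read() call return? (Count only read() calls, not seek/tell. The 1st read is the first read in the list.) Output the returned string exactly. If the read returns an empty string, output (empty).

Answer: FGAE

Derivation:
After 1 (read(2)): returned 'T4', offset=2
After 2 (seek(-16, END)): offset=7
After 3 (tell()): offset=7
After 4 (read(4)): returned 'FGAE', offset=11
After 5 (seek(5, SET)): offset=5
After 6 (seek(4, SET)): offset=4
After 7 (seek(-14, END)): offset=9
After 8 (read(4)): returned 'AESV', offset=13
After 9 (read(5)): returned 'NIJU9', offset=18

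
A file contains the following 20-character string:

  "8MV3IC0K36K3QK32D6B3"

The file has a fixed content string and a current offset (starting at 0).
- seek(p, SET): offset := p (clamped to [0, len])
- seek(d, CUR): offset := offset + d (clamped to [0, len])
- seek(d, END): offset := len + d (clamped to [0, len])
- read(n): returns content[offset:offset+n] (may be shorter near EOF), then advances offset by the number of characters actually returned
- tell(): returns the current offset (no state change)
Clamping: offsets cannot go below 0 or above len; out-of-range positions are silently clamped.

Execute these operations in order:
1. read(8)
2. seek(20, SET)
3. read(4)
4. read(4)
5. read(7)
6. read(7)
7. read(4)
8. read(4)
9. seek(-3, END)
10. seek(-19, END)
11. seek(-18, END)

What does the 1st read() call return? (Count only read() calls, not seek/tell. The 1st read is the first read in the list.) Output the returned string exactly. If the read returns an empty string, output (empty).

Answer: 8MV3IC0K

Derivation:
After 1 (read(8)): returned '8MV3IC0K', offset=8
After 2 (seek(20, SET)): offset=20
After 3 (read(4)): returned '', offset=20
After 4 (read(4)): returned '', offset=20
After 5 (read(7)): returned '', offset=20
After 6 (read(7)): returned '', offset=20
After 7 (read(4)): returned '', offset=20
After 8 (read(4)): returned '', offset=20
After 9 (seek(-3, END)): offset=17
After 10 (seek(-19, END)): offset=1
After 11 (seek(-18, END)): offset=2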